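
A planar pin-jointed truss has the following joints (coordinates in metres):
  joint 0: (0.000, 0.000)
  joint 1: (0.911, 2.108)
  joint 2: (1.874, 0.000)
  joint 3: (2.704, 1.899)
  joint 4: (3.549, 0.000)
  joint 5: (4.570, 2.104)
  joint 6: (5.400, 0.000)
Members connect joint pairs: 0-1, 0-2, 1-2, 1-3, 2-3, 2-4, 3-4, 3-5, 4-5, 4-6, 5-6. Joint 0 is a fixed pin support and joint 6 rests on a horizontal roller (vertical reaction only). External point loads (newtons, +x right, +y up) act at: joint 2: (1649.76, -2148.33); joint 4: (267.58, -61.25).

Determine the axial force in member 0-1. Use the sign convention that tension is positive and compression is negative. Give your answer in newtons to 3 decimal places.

-1551.043

N=7 nodes, M=11 members, R=3 reactions → 2N=14, M+R=14
member 0 (0-1): L=2.2964, (cx,cy)=(0.3967,0.9179)
member 1 (0-2): L=1.8740, (cx,cy)=(1.0000,0.0000)
member 2 (1-2): L=2.3175, (cx,cy)=(0.4155,-0.9096)
member 3 (1-3): L=1.8051, (cx,cy)=(0.9933,-0.1158)
member 4 (2-3): L=2.0725, (cx,cy)=(0.4005,0.9163)
member 5 (2-4): L=1.6750, (cx,cy)=(1.0000,0.0000)
member 6 (3-4): L=2.0785, (cx,cy)=(0.4065,-0.9136)
member 7 (3-5): L=1.8772, (cx,cy)=(0.9940,0.1092)
member 8 (4-5): L=2.3386, (cx,cy)=(0.4366,0.8997)
member 9 (4-6): L=1.8510, (cx,cy)=(1.0000,0.0000)
member 10 (5-6): L=2.2618, (cx,cy)=(0.3670,-0.9302)
solve A·x = −loads:
  F[0-1] = -1551.0427 N (compression)
  F[0-2] = +2532.6432 N (tension)
  F[1-2] = +1736.6360 N (tension)
  F[1-3] = -1345.9711 N (compression)
  F[2-3] = +620.6668 N (tension)
  F[2-4] = +1355.9285 N (tension)
  F[3-4] = -880.8572 N (compression)
  F[3-5] = -734.6383 N (compression)
  F[4-5] = +962.6123 N (tension)
  F[4-6] = +309.9896 N (tension)
  F[5-6] = -844.7384 N (compression)
  Rx@0 = -1917.3400 N
  Ry@0 = +1423.7751 N
  Ry@6 = +785.8049 N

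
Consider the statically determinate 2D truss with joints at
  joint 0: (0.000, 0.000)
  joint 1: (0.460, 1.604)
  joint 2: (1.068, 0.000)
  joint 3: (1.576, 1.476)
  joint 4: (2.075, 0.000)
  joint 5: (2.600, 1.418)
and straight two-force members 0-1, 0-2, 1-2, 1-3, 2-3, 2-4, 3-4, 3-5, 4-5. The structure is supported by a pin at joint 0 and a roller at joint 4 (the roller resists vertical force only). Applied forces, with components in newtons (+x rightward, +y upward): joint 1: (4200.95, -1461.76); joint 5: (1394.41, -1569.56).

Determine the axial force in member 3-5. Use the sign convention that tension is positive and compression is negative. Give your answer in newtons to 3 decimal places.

1938.048

N=6 nodes, M=9 members, R=3 reactions → 2N=12, M+R=12
member 0 (0-1): L=1.6687, (cx,cy)=(0.2757,0.9613)
member 1 (0-2): L=1.0680, (cx,cy)=(1.0000,0.0000)
member 2 (1-2): L=1.7154, (cx,cy)=(0.3544,-0.9351)
member 3 (1-3): L=1.1233, (cx,cy)=(0.9935,-0.1139)
member 4 (2-3): L=1.5610, (cx,cy)=(0.3254,0.9456)
member 5 (2-4): L=1.0070, (cx,cy)=(1.0000,0.0000)
member 6 (3-4): L=1.5581, (cx,cy)=(0.3203,-0.9473)
member 7 (3-5): L=1.0256, (cx,cy)=(0.9984,-0.0565)
member 8 (4-5): L=1.5121, (cx,cy)=(0.3472,0.9378)
solve A·x = −loads:
  F[0-1] = +3599.1580 N (tension)
  F[0-2] = +4603.1772 N (tension)
  F[1-2] = -5090.9021 N (compression)
  F[1-3] = -1413.5377 N (compression)
  F[2-3] = +5034.4459 N (tension)
  F[2-4] = +1160.3418 N (tension)
  F[3-4] = -5310.7908 N (compression)
  F[3-5] = +1938.0479 N (tension)
  F[4-5] = -1556.8150 N (compression)
  Rx@0 = -5595.3600 N
  Ry@0 = -3459.6982 N
  Ry@4 = +6491.0182 N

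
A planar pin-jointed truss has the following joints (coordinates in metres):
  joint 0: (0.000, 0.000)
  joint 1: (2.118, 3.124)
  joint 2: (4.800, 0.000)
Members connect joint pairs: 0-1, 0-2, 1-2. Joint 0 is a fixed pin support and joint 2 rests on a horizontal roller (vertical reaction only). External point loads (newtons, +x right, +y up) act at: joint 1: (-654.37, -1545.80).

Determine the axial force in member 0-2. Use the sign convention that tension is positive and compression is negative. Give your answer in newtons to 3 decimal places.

N=3 nodes, M=3 members, R=3 reactions → 2N=6, M+R=6
member 0 (0-1): L=3.7743, (cx,cy)=(0.5612,0.8277)
member 1 (0-2): L=4.8000, (cx,cy)=(1.0000,0.0000)
member 2 (1-2): L=4.1173, (cx,cy)=(0.6514,-0.7587)
solve A·x = −loads:
  F[0-1] = -1558.0462 N (compression)
  F[0-2] = +219.9501 N (tension)
  F[1-2] = -337.6621 N (compression)
  Rx@0 = +654.3700 N
  Ry@0 = +1289.6016 N
  Ry@2 = +256.1984 N

219.950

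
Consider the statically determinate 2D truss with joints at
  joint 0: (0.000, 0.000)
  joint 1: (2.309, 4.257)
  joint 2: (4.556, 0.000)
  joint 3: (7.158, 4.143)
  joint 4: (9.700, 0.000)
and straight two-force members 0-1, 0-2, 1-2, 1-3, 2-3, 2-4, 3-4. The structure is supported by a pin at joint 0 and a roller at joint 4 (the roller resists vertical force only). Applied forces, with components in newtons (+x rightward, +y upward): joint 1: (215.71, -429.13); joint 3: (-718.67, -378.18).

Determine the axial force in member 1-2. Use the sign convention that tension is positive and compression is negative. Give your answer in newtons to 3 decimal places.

N=5 nodes, M=7 members, R=3 reactions → 2N=10, M+R=10
member 0 (0-1): L=4.8429, (cx,cy)=(0.4768,0.8790)
member 1 (0-2): L=4.5560, (cx,cy)=(1.0000,0.0000)
member 2 (1-2): L=4.8136, (cx,cy)=(0.4668,-0.8844)
member 3 (1-3): L=4.8503, (cx,cy)=(0.9997,-0.0235)
member 4 (2-3): L=4.8923, (cx,cy)=(0.5319,0.8468)
member 5 (2-4): L=5.1440, (cx,cy)=(1.0000,0.0000)
member 6 (3-4): L=4.8607, (cx,cy)=(0.5230,-0.8523)
solve A·x = −loads:
  F[0-1] = -726.2299 N (compression)
  F[0-2] = -156.7067 N (compression)
  F[1-2] = +254.7015 N (tension)
  F[1-3] = -681.0459 N (compression)
  F[2-3] = -265.9884 N (compression)
  F[2-4] = +103.6546 N (tension)
  F[3-4] = -198.2030 N (compression)
  Rx@0 = +502.9600 N
  Ry@0 = +638.3717 N
  Ry@4 = +168.9383 N

254.702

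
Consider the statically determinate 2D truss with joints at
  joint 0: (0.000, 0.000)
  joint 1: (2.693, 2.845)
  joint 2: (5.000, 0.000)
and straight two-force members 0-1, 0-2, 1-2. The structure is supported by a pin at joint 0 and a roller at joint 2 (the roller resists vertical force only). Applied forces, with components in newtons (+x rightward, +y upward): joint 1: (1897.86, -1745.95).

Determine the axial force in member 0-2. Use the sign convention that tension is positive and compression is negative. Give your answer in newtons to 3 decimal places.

1638.214

N=3 nodes, M=3 members, R=3 reactions → 2N=6, M+R=6
member 0 (0-1): L=3.9174, (cx,cy)=(0.6874,0.7262)
member 1 (0-2): L=5.0000, (cx,cy)=(1.0000,0.0000)
member 2 (1-2): L=3.6628, (cx,cy)=(0.6298,-0.7767)
solve A·x = −loads:
  F[0-1] = +377.6997 N (tension)
  F[0-2] = +1638.2141 N (tension)
  F[1-2] = -2600.9920 N (compression)
  Rx@0 = -1897.8600 N
  Ry@0 = -274.3010 N
  Ry@2 = +2020.2510 N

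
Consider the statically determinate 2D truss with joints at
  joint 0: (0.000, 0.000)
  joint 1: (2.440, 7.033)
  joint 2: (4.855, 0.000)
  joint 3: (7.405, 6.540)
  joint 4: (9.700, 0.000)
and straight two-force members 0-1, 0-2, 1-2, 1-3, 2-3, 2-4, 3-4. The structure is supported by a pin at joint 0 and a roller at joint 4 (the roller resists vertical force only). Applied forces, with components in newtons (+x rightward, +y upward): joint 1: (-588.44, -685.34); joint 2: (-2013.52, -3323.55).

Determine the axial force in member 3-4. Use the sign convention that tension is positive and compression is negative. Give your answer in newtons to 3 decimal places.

-1493.484

N=5 nodes, M=7 members, R=3 reactions → 2N=10, M+R=10
member 0 (0-1): L=7.4442, (cx,cy)=(0.3278,0.9448)
member 1 (0-2): L=4.8550, (cx,cy)=(1.0000,0.0000)
member 2 (1-2): L=7.4361, (cx,cy)=(0.3248,-0.9458)
member 3 (1-3): L=4.9894, (cx,cy)=(0.9951,-0.0988)
member 4 (2-3): L=7.0196, (cx,cy)=(0.3633,0.9317)
member 5 (2-4): L=4.8450, (cx,cy)=(1.0000,0.0000)
member 6 (3-4): L=6.9310, (cx,cy)=(0.3311,-0.9436)
solve A·x = −loads:
  F[0-1] = -2751.6653 N (compression)
  F[0-2] = -1700.0460 N (compression)
  F[1-2] = +2129.5511 N (tension)
  F[1-3] = -1010.0264 N (compression)
  F[2-3] = +1405.4492 N (tension)
  F[2-4] = +494.5246 N (tension)
  F[3-4] = -1493.4839 N (compression)
  Rx@0 = +2601.9600 N
  Ry@0 = +2599.6564 N
  Ry@4 = +1409.2336 N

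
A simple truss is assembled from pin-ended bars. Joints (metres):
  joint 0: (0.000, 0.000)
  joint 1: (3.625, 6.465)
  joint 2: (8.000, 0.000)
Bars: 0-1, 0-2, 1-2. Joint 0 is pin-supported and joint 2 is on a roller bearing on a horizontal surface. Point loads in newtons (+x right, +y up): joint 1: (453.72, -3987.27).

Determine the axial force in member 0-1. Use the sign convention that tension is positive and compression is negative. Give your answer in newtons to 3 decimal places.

-2079.557

N=3 nodes, M=3 members, R=3 reactions → 2N=6, M+R=6
member 0 (0-1): L=7.4119, (cx,cy)=(0.4891,0.8722)
member 1 (0-2): L=8.0000, (cx,cy)=(1.0000,0.0000)
member 2 (1-2): L=7.8062, (cx,cy)=(0.5605,-0.8282)
solve A·x = −loads:
  F[0-1] = -2079.5573 N (compression)
  F[0-2] = +1470.7811 N (tension)
  F[1-2] = -2624.2788 N (compression)
  Rx@0 = -453.7200 N
  Ry@0 = +1813.8758 N
  Ry@2 = +2173.3942 N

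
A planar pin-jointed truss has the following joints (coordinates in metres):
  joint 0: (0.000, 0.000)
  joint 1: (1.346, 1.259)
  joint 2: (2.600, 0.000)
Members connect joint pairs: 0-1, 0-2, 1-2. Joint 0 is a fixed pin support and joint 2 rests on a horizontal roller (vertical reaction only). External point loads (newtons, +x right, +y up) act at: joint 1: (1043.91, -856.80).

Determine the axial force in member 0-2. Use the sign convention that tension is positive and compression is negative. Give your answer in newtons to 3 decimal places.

N=3 nodes, M=3 members, R=3 reactions → 2N=6, M+R=6
member 0 (0-1): L=1.8430, (cx,cy)=(0.7303,0.6831)
member 1 (0-2): L=2.6000, (cx,cy)=(1.0000,0.0000)
member 2 (1-2): L=1.7770, (cx,cy)=(0.7057,-0.7085)
solve A·x = −loads:
  F[0-1] = +135.0471 N (tension)
  F[0-2] = +945.2830 N (tension)
  F[1-2] = -1339.4999 N (compression)
  Rx@0 = -1043.9100 N
  Ry@0 = -92.2521 N
  Ry@2 = +949.0521 N

945.283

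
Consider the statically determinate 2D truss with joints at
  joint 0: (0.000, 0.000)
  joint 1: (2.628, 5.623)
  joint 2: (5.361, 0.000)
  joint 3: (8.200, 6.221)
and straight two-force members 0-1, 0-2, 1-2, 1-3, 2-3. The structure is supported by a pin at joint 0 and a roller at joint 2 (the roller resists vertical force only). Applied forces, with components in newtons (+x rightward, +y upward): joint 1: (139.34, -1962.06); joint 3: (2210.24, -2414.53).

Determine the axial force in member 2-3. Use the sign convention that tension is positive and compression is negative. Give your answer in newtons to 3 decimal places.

-3064.929

N=4 nodes, M=5 members, R=3 reactions → 2N=8, M+R=8
member 0 (0-1): L=6.2068, (cx,cy)=(0.4234,0.9059)
member 1 (0-2): L=5.3610, (cx,cy)=(1.0000,0.0000)
member 2 (1-2): L=6.2520, (cx,cy)=(0.4371,-0.8994)
member 3 (1-3): L=5.6040, (cx,cy)=(0.9943,0.1067)
member 4 (2-3): L=6.8382, (cx,cy)=(0.4152,0.9097)
solve A·x = −loads:
  F[0-1] = +3299.7310 N (tension)
  F[0-2] = +952.4548 N (tension)
  F[1-2] = -5089.7062 N (compression)
  F[1-3] = +3502.7020 N (tension)
  F[2-3] = -3064.9286 N (compression)
  Rx@0 = -2349.5800 N
  Ry@0 = -2989.3588 N
  Ry@2 = +7365.9488 N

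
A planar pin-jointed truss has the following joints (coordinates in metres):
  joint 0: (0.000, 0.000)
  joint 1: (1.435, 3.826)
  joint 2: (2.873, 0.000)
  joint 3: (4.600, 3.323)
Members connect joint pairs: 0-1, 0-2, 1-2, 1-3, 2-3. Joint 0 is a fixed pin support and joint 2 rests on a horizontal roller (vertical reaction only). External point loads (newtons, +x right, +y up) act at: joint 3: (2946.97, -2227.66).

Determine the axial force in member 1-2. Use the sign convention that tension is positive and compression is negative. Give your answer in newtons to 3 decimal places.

-5715.621

N=4 nodes, M=5 members, R=3 reactions → 2N=8, M+R=8
member 0 (0-1): L=4.0863, (cx,cy)=(0.3512,0.9363)
member 1 (0-2): L=2.8730, (cx,cy)=(1.0000,0.0000)
member 2 (1-2): L=4.0873, (cx,cy)=(0.3518,-0.9361)
member 3 (1-3): L=3.2047, (cx,cy)=(0.9876,-0.1570)
member 4 (2-3): L=3.7450, (cx,cy)=(0.4612,0.8873)
solve A·x = −loads:
  F[0-1] = +5070.5834 N (tension)
  F[0-2] = +1166.2973 N (tension)
  F[1-2] = -5715.6213 N (compression)
  F[1-3] = +3839.1288 N (tension)
  F[2-3] = -1831.4506 N (compression)
  Rx@0 = -2946.9700 N
  Ry@0 = -4747.6332 N
  Ry@2 = +6975.2932 N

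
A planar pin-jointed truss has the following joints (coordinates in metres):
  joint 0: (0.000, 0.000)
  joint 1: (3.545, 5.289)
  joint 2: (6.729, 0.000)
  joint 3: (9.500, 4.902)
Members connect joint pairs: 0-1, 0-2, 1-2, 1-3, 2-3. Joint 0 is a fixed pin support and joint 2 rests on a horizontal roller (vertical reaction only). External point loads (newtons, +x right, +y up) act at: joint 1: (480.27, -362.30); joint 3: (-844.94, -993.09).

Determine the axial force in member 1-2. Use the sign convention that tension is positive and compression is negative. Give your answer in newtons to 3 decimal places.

N=4 nodes, M=5 members, R=3 reactions → 2N=8, M+R=8
member 0 (0-1): L=6.3671, (cx,cy)=(0.5568,0.8307)
member 1 (0-2): L=6.7290, (cx,cy)=(1.0000,0.0000)
member 2 (1-2): L=6.1734, (cx,cy)=(0.5158,-0.8567)
member 3 (1-3): L=5.9676, (cx,cy)=(0.9979,-0.0649)
member 4 (2-3): L=5.6310, (cx,cy)=(0.4921,0.8705)
solve A·x = −loads:
  F[0-1] = -0.6188 N (compression)
  F[0-2] = -364.3255 N (compression)
  F[1-2] = -401.5372 N (compression)
  F[1-3] = -274.0956 N (compression)
  F[2-3] = -1161.1938 N (compression)
  Rx@0 = +364.6700 N
  Ry@0 = +0.5140 N
  Ry@2 = +1354.8760 N

-401.537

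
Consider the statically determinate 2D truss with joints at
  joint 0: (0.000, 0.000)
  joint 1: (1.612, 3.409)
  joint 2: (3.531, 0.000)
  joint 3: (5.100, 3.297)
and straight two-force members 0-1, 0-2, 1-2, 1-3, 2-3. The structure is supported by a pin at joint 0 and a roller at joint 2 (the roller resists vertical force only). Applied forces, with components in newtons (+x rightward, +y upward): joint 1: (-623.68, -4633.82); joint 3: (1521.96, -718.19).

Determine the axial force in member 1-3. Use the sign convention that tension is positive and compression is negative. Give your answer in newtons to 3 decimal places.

N=4 nodes, M=5 members, R=3 reactions → 2N=8, M+R=8
member 0 (0-1): L=3.7709, (cx,cy)=(0.4275,0.9040)
member 1 (0-2): L=3.5310, (cx,cy)=(1.0000,0.0000)
member 2 (1-2): L=3.9120, (cx,cy)=(0.4905,-0.8714)
member 3 (1-3): L=3.4898, (cx,cy)=(0.9995,-0.0321)
member 4 (2-3): L=3.6513, (cx,cy)=(0.4297,0.9030)
solve A·x = −loads:
  F[0-1] = -1526.7915 N (compression)
  F[0-2] = +1550.9560 N (tension)
  F[1-2] = -3801.2829 N (compression)
  F[1-3] = +1836.6328 N (tension)
  F[2-3] = -730.0888 N (compression)
  Rx@0 = -898.2800 N
  Ry@0 = +1380.2559 N
  Ry@2 = +3971.7541 N

1836.633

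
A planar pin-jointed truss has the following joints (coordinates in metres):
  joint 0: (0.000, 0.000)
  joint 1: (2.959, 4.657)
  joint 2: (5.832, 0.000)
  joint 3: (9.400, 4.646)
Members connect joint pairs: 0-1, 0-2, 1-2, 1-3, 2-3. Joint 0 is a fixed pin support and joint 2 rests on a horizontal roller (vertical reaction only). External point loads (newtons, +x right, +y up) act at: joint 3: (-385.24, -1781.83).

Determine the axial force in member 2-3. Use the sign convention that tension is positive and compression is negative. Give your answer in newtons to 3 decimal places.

N=4 nodes, M=5 members, R=3 reactions → 2N=8, M+R=8
member 0 (0-1): L=5.5175, (cx,cy)=(0.5363,0.8440)
member 1 (0-2): L=5.8320, (cx,cy)=(1.0000,0.0000)
member 2 (1-2): L=5.4719, (cx,cy)=(0.5250,-0.8511)
member 3 (1-3): L=6.4410, (cx,cy)=(1.0000,-0.0017)
member 4 (2-3): L=5.8580, (cx,cy)=(0.6091,0.7931)
solve A·x = −loads:
  F[0-1] = +927.9490 N (tension)
  F[0-2] = -882.8889 N (compression)
  F[1-2] = -922.2436 N (compression)
  F[1-3] = +981.8700 N (tension)
  F[2-3] = -2244.5336 N (compression)
  Rx@0 = +385.2400 N
  Ry@0 = -783.2209 N
  Ry@2 = +2565.0509 N

-2244.534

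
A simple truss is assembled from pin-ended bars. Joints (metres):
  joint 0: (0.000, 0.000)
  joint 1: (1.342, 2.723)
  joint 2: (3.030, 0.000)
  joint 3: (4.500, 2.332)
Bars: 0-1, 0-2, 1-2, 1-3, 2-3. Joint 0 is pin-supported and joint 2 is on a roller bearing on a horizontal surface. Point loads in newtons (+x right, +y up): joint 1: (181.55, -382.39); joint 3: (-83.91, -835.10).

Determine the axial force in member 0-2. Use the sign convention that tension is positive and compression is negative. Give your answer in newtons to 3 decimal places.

-45.626

N=4 nodes, M=5 members, R=3 reactions → 2N=8, M+R=8
member 0 (0-1): L=3.0357, (cx,cy)=(0.4421,0.8970)
member 1 (0-2): L=3.0300, (cx,cy)=(1.0000,0.0000)
member 2 (1-2): L=3.2038, (cx,cy)=(0.5269,-0.8499)
member 3 (1-3): L=3.1821, (cx,cy)=(0.9924,-0.1229)
member 4 (2-3): L=2.7567, (cx,cy)=(0.5333,0.8460)
solve A·x = −loads:
  F[0-1] = +324.0810 N (tension)
  F[0-2] = -45.6257 N (compression)
  F[1-2] = -851.7151 N (compression)
  F[1-3] = +413.6024 N (tension)
  F[2-3] = -927.0939 N (compression)
  Rx@0 = -97.6400 N
  Ry@0 = -290.6948 N
  Ry@2 = +1508.1848 N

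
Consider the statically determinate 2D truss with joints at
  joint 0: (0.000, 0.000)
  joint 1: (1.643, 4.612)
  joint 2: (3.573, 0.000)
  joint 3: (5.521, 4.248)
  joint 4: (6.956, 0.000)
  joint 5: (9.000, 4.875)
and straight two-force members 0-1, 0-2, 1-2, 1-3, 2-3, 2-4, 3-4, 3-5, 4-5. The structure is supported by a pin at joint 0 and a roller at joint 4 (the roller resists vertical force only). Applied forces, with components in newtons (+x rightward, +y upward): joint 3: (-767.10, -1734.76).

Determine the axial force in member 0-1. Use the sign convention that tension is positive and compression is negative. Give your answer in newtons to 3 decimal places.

N=6 nodes, M=9 members, R=3 reactions → 2N=12, M+R=12
member 0 (0-1): L=4.8959, (cx,cy)=(0.3356,0.9420)
member 1 (0-2): L=3.5730, (cx,cy)=(1.0000,0.0000)
member 2 (1-2): L=4.9995, (cx,cy)=(0.3860,-0.9225)
member 3 (1-3): L=3.8950, (cx,cy)=(0.9956,-0.0935)
member 4 (2-3): L=4.6734, (cx,cy)=(0.4168,0.9090)
member 5 (2-4): L=3.3830, (cx,cy)=(1.0000,0.0000)
member 6 (3-4): L=4.4838, (cx,cy)=(0.3200,-0.9474)
member 7 (3-5): L=3.5350, (cx,cy)=(0.9841,0.1774)
member 8 (4-5): L=5.2862, (cx,cy)=(0.3867,0.9222)
solve A·x = −loads:
  F[0-1] = -877.2098 N (compression)
  F[0-2] = -472.7208 N (compression)
  F[1-2] = +963.5787 N (tension)
  F[1-3] = -669.2834 N (compression)
  F[2-3] = -977.8898 N (compression)
  F[2-4] = +306.8697 N (tension)
  F[3-4] = -958.8513 N (compression)
  F[3-5] = +0.0000 N (tension)
  F[4-5] = -0.0000 N (compression)
  Rx@0 = +767.1000 N
  Ry@0 = +826.3401 N
  Ry@4 = +908.4199 N

-877.210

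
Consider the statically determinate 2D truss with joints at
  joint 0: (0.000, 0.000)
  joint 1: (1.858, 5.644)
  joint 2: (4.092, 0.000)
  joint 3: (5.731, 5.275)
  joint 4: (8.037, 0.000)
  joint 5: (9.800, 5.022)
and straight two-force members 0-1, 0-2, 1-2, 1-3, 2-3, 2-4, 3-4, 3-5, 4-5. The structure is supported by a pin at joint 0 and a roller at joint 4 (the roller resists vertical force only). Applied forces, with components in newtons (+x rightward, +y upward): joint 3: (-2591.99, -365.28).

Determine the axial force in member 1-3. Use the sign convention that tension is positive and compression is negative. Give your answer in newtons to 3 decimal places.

N=6 nodes, M=9 members, R=3 reactions → 2N=12, M+R=12
member 0 (0-1): L=5.9420, (cx,cy)=(0.3127,0.9499)
member 1 (0-2): L=4.0920, (cx,cy)=(1.0000,0.0000)
member 2 (1-2): L=6.0700, (cx,cy)=(0.3680,-0.9298)
member 3 (1-3): L=3.8905, (cx,cy)=(0.9955,-0.0948)
member 4 (2-3): L=5.5238, (cx,cy)=(0.2967,0.9550)
member 5 (2-4): L=3.9450, (cx,cy)=(1.0000,0.0000)
member 6 (3-4): L=5.7570, (cx,cy)=(0.4006,-0.9163)
member 7 (3-5): L=4.0769, (cx,cy)=(0.9981,-0.0621)
member 8 (4-5): L=5.3225, (cx,cy)=(0.3312,0.9435)
solve A·x = −loads:
  F[0-1] = -1901.3775 N (compression)
  F[0-2] = -1997.4456 N (compression)
  F[1-2] = +2081.7934 N (tension)
  F[1-3] = -1366.8824 N (compression)
  F[2-3] = -2026.9589 N (compression)
  F[2-4] = -629.8342 N (compression)
  F[3-4] = +1572.4054 N (tension)
  F[3-5] = +0.0000 N (tension)
  F[4-5] = -0.0000 N (compression)
  Rx@0 = +2591.9900 N
  Ry@0 = +1806.0325 N
  Ry@4 = -1440.7525 N

-1366.882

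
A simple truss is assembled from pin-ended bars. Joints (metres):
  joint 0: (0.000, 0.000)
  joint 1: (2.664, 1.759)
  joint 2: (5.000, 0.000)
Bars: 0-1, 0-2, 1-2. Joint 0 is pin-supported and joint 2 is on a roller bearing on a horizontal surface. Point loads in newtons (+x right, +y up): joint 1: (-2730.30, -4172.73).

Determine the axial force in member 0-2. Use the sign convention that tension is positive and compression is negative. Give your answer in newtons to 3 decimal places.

N=3 nodes, M=3 members, R=3 reactions → 2N=6, M+R=6
member 0 (0-1): L=3.1923, (cx,cy)=(0.8345,0.5510)
member 1 (0-2): L=5.0000, (cx,cy)=(1.0000,0.0000)
member 2 (1-2): L=2.9242, (cx,cy)=(0.7988,-0.6015)
solve A·x = −loads:
  F[0-1] = -5281.2642 N (compression)
  F[0-2] = +1676.9147 N (tension)
  F[1-2] = -2099.1622 N (compression)
  Rx@0 = +2730.3000 N
  Ry@0 = +2910.0190 N
  Ry@2 = +1262.7110 N

1676.915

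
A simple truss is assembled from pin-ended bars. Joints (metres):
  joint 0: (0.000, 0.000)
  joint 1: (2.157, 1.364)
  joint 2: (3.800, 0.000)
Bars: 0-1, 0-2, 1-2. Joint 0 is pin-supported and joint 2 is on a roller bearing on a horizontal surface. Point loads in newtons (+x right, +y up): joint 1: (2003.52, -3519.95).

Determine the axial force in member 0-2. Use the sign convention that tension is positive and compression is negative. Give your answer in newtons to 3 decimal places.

3272.982

N=3 nodes, M=3 members, R=3 reactions → 2N=6, M+R=6
member 0 (0-1): L=2.5521, (cx,cy)=(0.8452,0.5345)
member 1 (0-2): L=3.8000, (cx,cy)=(1.0000,0.0000)
member 2 (1-2): L=2.1354, (cx,cy)=(0.7694,-0.6388)
solve A·x = −loads:
  F[0-1] = -1501.9833 N (compression)
  F[0-2] = +3272.9825 N (tension)
  F[1-2] = -4253.8867 N (compression)
  Rx@0 = -2003.5200 N
  Ry@0 = +802.7570 N
  Ry@2 = +2717.1930 N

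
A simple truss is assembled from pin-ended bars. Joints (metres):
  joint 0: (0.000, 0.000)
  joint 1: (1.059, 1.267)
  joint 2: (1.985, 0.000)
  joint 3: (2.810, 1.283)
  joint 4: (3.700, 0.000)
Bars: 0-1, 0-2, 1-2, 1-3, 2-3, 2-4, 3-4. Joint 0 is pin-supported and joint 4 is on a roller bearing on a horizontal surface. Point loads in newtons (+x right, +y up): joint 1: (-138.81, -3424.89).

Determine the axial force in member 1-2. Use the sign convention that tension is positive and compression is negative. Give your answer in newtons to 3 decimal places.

N=5 nodes, M=7 members, R=3 reactions → 2N=10, M+R=10
member 0 (0-1): L=1.6513, (cx,cy)=(0.6413,0.7673)
member 1 (0-2): L=1.9850, (cx,cy)=(1.0000,0.0000)
member 2 (1-2): L=1.5693, (cx,cy)=(0.5901,-0.8074)
member 3 (1-3): L=1.7511, (cx,cy)=(1.0000,0.0091)
member 4 (2-3): L=1.5254, (cx,cy)=(0.5409,0.8411)
member 5 (2-4): L=1.7150, (cx,cy)=(1.0000,0.0000)
member 6 (3-4): L=1.5615, (cx,cy)=(0.5700,-0.8217)
solve A·x = −loads:
  F[0-1] = -3248.0616 N (compression)
  F[0-2] = +1944.2221 N (tension)
  F[1-2] = -1169.4790 N (compression)
  F[1-3] = -1254.2064 N (compression)
  F[2-3] = +1122.5415 N (tension)
  F[2-4] = +647.0196 N (tension)
  F[3-4] = -1135.1705 N (compression)
  Rx@0 = +138.8100 N
  Ry@0 = +2492.1640 N
  Ry@4 = +932.7260 N

-1169.479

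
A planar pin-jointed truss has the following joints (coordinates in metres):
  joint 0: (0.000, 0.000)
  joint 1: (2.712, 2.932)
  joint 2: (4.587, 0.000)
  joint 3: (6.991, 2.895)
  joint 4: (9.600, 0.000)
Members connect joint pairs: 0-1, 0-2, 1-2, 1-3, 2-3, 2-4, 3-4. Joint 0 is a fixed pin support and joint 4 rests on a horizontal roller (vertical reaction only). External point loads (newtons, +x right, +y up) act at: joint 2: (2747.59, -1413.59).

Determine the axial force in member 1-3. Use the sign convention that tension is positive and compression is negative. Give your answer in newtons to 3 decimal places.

-1161.286

N=5 nodes, M=7 members, R=3 reactions → 2N=10, M+R=10
member 0 (0-1): L=3.9939, (cx,cy)=(0.6790,0.7341)
member 1 (0-2): L=4.5870, (cx,cy)=(1.0000,0.0000)
member 2 (1-2): L=3.4803, (cx,cy)=(0.5388,-0.8425)
member 3 (1-3): L=4.2792, (cx,cy)=(1.0000,-0.0086)
member 4 (2-3): L=3.7630, (cx,cy)=(0.6389,0.7693)
member 5 (2-4): L=5.0130, (cx,cy)=(1.0000,0.0000)
member 6 (3-4): L=3.8972, (cx,cy)=(0.6695,-0.7428)
solve A·x = −loads:
  F[0-1] = -1005.5129 N (compression)
  F[0-2] = +3430.3619 N (tension)
  F[1-2] = +888.1089 N (tension)
  F[1-3] = -1161.2858 N (compression)
  F[2-3] = +864.8941 N (tension)
  F[2-4] = +608.7045 N (tension)
  F[3-4] = -909.2459 N (compression)
  Rx@0 = -2747.5900 N
  Ry@0 = +738.1590 N
  Ry@4 = +675.4310 N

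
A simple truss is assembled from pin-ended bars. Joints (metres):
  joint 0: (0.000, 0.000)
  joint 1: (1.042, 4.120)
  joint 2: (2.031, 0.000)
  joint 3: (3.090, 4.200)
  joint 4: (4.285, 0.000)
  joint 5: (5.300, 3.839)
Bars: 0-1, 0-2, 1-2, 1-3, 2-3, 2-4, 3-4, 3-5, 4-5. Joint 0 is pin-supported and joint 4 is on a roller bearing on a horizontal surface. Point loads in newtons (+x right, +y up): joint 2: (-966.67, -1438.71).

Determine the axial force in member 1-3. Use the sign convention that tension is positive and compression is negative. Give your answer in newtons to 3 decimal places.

-369.885

N=6 nodes, M=9 members, R=3 reactions → 2N=12, M+R=12
member 0 (0-1): L=4.2497, (cx,cy)=(0.2452,0.9695)
member 1 (0-2): L=2.0310, (cx,cy)=(1.0000,0.0000)
member 2 (1-2): L=4.2370, (cx,cy)=(0.2334,-0.9724)
member 3 (1-3): L=2.0496, (cx,cy)=(0.9992,0.0390)
member 4 (2-3): L=4.3315, (cx,cy)=(0.2445,0.9697)
member 5 (2-4): L=2.2540, (cx,cy)=(1.0000,0.0000)
member 6 (3-4): L=4.3667, (cx,cy)=(0.2737,-0.9618)
member 7 (3-5): L=2.2393, (cx,cy)=(0.9869,-0.1612)
member 8 (4-5): L=3.9709, (cx,cy)=(0.2556,0.9668)
solve A·x = −loads:
  F[0-1] = -780.6205 N (compression)
  F[0-2] = -775.2678 N (compression)
  F[1-2] = +763.4430 N (tension)
  F[1-3] = -369.8851 N (compression)
  F[2-3] = +718.1506 N (tension)
  F[2-4] = +194.0220 N (tension)
  F[3-4] = -708.9832 N (compression)
  F[3-5] = +0.0000 N (tension)
  F[4-5] = -0.0000 N (compression)
  Rx@0 = +966.6700 N
  Ry@0 = +756.7917 N
  Ry@4 = +681.9183 N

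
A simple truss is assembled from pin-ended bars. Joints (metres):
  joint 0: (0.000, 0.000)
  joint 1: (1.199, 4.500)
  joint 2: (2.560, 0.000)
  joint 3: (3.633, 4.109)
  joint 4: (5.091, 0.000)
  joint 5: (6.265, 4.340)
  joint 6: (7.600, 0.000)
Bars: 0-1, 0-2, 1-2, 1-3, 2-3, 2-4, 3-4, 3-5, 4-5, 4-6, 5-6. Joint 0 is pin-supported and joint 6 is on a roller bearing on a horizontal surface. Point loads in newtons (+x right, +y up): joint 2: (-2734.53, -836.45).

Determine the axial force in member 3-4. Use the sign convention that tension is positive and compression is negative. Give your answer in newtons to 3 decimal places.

-314.501

N=7 nodes, M=11 members, R=3 reactions → 2N=14, M+R=14
member 0 (0-1): L=4.6570, (cx,cy)=(0.2575,0.9663)
member 1 (0-2): L=2.5600, (cx,cy)=(1.0000,0.0000)
member 2 (1-2): L=4.7013, (cx,cy)=(0.2895,-0.9572)
member 3 (1-3): L=2.4652, (cx,cy)=(0.9873,-0.1586)
member 4 (2-3): L=4.2468, (cx,cy)=(0.2527,0.9676)
member 5 (2-4): L=2.5310, (cx,cy)=(1.0000,0.0000)
member 6 (3-4): L=4.3600, (cx,cy)=(0.3344,-0.9424)
member 7 (3-5): L=2.6421, (cx,cy)=(0.9962,0.0874)
member 8 (4-5): L=4.4960, (cx,cy)=(0.2611,0.9653)
member 9 (4-6): L=2.5090, (cx,cy)=(1.0000,0.0000)
member 10 (5-6): L=4.5407, (cx,cy)=(0.2940,-0.9558)
solve A·x = −loads:
  F[0-1] = -574.0506 N (compression)
  F[0-2] = -2586.7337 N (compression)
  F[1-2] = +635.1776 N (tension)
  F[1-3] = -335.9285 N (compression)
  F[2-3] = +236.1322 N (tension)
  F[2-4] = +272.0147 N (tension)
  F[3-4] = -314.5006 N (compression)
  F[3-5] = -167.4860 N (compression)
  F[4-5] = +307.0476 N (tension)
  F[4-6] = +86.6678 N (tension)
  F[5-6] = -294.7800 N (compression)
  Rx@0 = +2734.5300 N
  Ry@0 = +554.6984 N
  Ry@6 = +281.7516 N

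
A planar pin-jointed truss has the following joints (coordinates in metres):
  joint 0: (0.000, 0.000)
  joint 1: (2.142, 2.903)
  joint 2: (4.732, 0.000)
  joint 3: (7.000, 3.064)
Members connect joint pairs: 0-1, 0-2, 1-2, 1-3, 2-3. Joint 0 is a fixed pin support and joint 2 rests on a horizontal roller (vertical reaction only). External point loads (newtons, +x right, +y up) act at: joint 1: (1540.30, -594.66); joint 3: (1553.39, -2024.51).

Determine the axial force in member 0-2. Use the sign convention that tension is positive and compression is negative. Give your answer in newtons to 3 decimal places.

1178.489

N=4 nodes, M=5 members, R=3 reactions → 2N=8, M+R=8
member 0 (0-1): L=3.6077, (cx,cy)=(0.5937,0.8047)
member 1 (0-2): L=4.7320, (cx,cy)=(1.0000,0.0000)
member 2 (1-2): L=3.8904, (cx,cy)=(0.6657,-0.7462)
member 3 (1-3): L=4.8607, (cx,cy)=(0.9995,0.0331)
member 4 (2-3): L=3.8121, (cx,cy)=(0.5950,0.8038)
solve A·x = −loads:
  F[0-1] = +3225.7191 N (tension)
  F[0-2] = +1178.4890 N (tension)
  F[1-2] = -4136.4832 N (compression)
  F[1-3] = +3130.4195 N (tension)
  F[2-3] = -2647.7987 N (compression)
  Rx@0 = -3093.6900 N
  Ry@0 = -2595.6249 N
  Ry@2 = +5214.7949 N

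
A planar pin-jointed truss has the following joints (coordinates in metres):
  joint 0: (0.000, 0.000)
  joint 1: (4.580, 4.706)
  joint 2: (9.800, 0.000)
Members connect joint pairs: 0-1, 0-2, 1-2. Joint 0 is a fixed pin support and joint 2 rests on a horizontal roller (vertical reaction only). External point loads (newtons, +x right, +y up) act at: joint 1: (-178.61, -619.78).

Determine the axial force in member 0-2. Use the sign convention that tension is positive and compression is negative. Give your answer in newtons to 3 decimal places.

N=3 nodes, M=3 members, R=3 reactions → 2N=6, M+R=6
member 0 (0-1): L=6.5668, (cx,cy)=(0.6974,0.7166)
member 1 (0-2): L=9.8000, (cx,cy)=(1.0000,0.0000)
member 2 (1-2): L=7.0281, (cx,cy)=(0.7427,-0.6696)
solve A·x = −loads:
  F[0-1] = -580.3467 N (compression)
  F[0-2] = +226.1516 N (tension)
  F[1-2] = -304.4878 N (compression)
  Rx@0 = +178.6100 N
  Ry@0 = +415.8970 N
  Ry@2 = +203.8830 N

226.152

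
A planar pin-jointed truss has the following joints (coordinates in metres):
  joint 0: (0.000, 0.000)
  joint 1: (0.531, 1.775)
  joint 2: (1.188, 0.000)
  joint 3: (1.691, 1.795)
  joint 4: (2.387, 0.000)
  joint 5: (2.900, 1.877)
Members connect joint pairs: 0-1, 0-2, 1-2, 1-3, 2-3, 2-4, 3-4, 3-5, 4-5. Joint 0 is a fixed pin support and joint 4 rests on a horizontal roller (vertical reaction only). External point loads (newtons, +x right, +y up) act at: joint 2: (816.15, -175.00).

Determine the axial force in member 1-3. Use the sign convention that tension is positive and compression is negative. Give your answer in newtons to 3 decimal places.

-58.469

N=6 nodes, M=9 members, R=3 reactions → 2N=12, M+R=12
member 0 (0-1): L=1.8527, (cx,cy)=(0.2866,0.9580)
member 1 (0-2): L=1.1880, (cx,cy)=(1.0000,0.0000)
member 2 (1-2): L=1.8927, (cx,cy)=(0.3471,-0.9378)
member 3 (1-3): L=1.1602, (cx,cy)=(0.9999,0.0172)
member 4 (2-3): L=1.8641, (cx,cy)=(0.2698,0.9629)
member 5 (2-4): L=1.1990, (cx,cy)=(1.0000,0.0000)
member 6 (3-4): L=1.9252, (cx,cy)=(0.3615,-0.9324)
member 7 (3-5): L=1.2118, (cx,cy)=(0.9977,0.0677)
member 8 (4-5): L=1.9458, (cx,cy)=(0.2636,0.9646)
solve A·x = −loads:
  F[0-1] = -91.7523 N (compression)
  F[0-2] = +842.4467 N (tension)
  F[1-2] = +92.6568 N (tension)
  F[1-3] = -58.4689 N (compression)
  F[2-3] = +91.4985 N (tension)
  F[2-4] = +33.7712 N (tension)
  F[3-4] = -93.4149 N (compression)
  F[3-5] = -0.0000 N (compression)
  F[4-5] = -0.0000 N (compression)
  Rx@0 = -816.1500 N
  Ry@0 = +87.9032 N
  Ry@4 = +87.0968 N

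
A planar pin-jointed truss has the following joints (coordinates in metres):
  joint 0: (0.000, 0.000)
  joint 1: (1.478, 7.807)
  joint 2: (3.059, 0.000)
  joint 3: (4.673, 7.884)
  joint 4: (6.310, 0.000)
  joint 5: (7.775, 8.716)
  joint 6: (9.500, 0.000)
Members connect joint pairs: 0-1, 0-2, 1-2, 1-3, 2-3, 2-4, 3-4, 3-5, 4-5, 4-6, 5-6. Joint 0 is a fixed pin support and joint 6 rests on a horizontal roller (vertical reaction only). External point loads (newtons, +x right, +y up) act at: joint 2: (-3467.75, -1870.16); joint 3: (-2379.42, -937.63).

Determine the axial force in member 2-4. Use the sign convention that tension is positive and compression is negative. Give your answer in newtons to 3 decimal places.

-557.922

N=7 nodes, M=11 members, R=3 reactions → 2N=14, M+R=14
member 0 (0-1): L=7.9457, (cx,cy)=(0.1860,0.9825)
member 1 (0-2): L=3.0590, (cx,cy)=(1.0000,0.0000)
member 2 (1-2): L=7.9655, (cx,cy)=(0.1985,-0.9801)
member 3 (1-3): L=3.1959, (cx,cy)=(0.9997,0.0241)
member 4 (2-3): L=8.0475, (cx,cy)=(0.2006,0.9797)
member 5 (2-4): L=3.2510, (cx,cy)=(1.0000,0.0000)
member 6 (3-4): L=8.0522, (cx,cy)=(0.2033,-0.9791)
member 7 (3-5): L=3.2116, (cx,cy)=(0.9659,0.2591)
member 8 (4-5): L=8.8383, (cx,cy)=(0.1658,0.9862)
member 9 (4-6): L=3.1900, (cx,cy)=(1.0000,0.0000)
member 10 (5-6): L=8.8851, (cx,cy)=(0.1941,-0.9810)
solve A·x = −loads:
  F[0-1] = -3785.1120 N (compression)
  F[0-2] = -5143.0893 N (compression)
  F[1-2] = +3758.8870 N (tension)
  F[1-3] = -1450.5714 N (compression)
  F[2-3] = -1851.5632 N (compression)
  F[2-4] = -557.9222 N (compression)
  F[3-4] = +1026.3723 N (tension)
  F[3-5] = +361.6057 N (tension)
  F[4-5] = -1019.0347 N (compression)
  F[4-6] = -180.3495 N (compression)
  F[5-6] = +928.9366 N (tension)
  Rx@0 = +5847.1700 N
  Ry@0 = +3719.0514 N
  Ry@6 = -911.2614 N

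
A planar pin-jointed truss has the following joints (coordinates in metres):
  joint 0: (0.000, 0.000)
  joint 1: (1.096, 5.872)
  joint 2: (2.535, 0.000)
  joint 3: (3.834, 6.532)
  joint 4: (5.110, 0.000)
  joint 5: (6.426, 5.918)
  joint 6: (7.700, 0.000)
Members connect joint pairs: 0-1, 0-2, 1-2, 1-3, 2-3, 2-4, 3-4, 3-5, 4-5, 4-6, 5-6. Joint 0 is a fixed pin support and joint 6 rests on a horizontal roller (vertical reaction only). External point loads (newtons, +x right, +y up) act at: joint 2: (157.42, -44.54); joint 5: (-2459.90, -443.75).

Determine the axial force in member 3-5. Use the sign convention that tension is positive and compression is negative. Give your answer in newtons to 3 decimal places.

N=7 nodes, M=11 members, R=3 reactions → 2N=14, M+R=14
member 0 (0-1): L=5.9734, (cx,cy)=(0.1835,0.9830)
member 1 (0-2): L=2.5350, (cx,cy)=(1.0000,0.0000)
member 2 (1-2): L=6.0458, (cx,cy)=(0.2380,-0.9713)
member 3 (1-3): L=2.8164, (cx,cy)=(0.9722,0.2343)
member 4 (2-3): L=6.6599, (cx,cy)=(0.1950,0.9808)
member 5 (2-4): L=2.5750, (cx,cy)=(1.0000,0.0000)
member 6 (3-4): L=6.6555, (cx,cy)=(0.1917,-0.9814)
member 7 (3-5): L=2.6637, (cx,cy)=(0.9731,-0.2305)
member 8 (4-5): L=6.0626, (cx,cy)=(0.2171,0.9762)
member 9 (4-6): L=2.5900, (cx,cy)=(1.0000,0.0000)
member 10 (5-6): L=6.0536, (cx,cy)=(0.2105,-0.9776)
solve A·x = −loads:
  F[0-1] = -2028.3400 N (compression)
  F[0-2] = -1930.3205 N (compression)
  F[1-2] = +1851.1866 N (tension)
  F[1-3] = -836.0562 N (compression)
  F[2-3] = -1787.7812 N (compression)
  F[2-4] = -1298.4215 N (compression)
  F[3-4] = +2376.5173 N (tension)
  F[3-5] = -1661.8611 N (compression)
  F[4-5] = -2389.4041 N (compression)
  F[4-6] = -324.1221 N (compression)
  F[5-6] = +1540.1085 N (tension)
  Rx@0 = +2302.4800 N
  Ry@0 = +1993.9058 N
  Ry@6 = -1505.6158 N

-1661.861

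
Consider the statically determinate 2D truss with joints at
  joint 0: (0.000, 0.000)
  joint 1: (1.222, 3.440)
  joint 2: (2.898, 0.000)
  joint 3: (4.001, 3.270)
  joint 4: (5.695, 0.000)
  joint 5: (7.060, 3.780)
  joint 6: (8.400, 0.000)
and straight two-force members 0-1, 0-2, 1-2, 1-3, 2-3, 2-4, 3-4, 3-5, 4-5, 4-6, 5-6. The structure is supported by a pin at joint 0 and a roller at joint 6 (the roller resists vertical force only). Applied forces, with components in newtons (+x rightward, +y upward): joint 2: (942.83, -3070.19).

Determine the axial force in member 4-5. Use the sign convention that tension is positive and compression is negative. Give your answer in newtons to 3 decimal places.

N=7 nodes, M=11 members, R=3 reactions → 2N=14, M+R=14
member 0 (0-1): L=3.6506, (cx,cy)=(0.3347,0.9423)
member 1 (0-2): L=2.8980, (cx,cy)=(1.0000,0.0000)
member 2 (1-2): L=3.8266, (cx,cy)=(0.4380,-0.8990)
member 3 (1-3): L=2.7842, (cx,cy)=(0.9981,-0.0611)
member 4 (2-3): L=3.4510, (cx,cy)=(0.3196,0.9475)
member 5 (2-4): L=2.7970, (cx,cy)=(1.0000,0.0000)
member 6 (3-4): L=3.6827, (cx,cy)=(0.4600,-0.8879)
member 7 (3-5): L=3.1012, (cx,cy)=(0.9864,0.1645)
member 8 (4-5): L=4.0189, (cx,cy)=(0.3396,0.9406)
member 9 (4-6): L=2.7050, (cx,cy)=(1.0000,0.0000)
member 10 (5-6): L=4.0105, (cx,cy)=(0.3341,-0.9425)
solve A·x = −loads:
  F[0-1] = -2134.0885 N (compression)
  F[0-2] = +1657.1936 N (tension)
  F[1-2] = +2355.7752 N (tension)
  F[1-3] = -1749.4363 N (compression)
  F[2-3] = +1005.1181 N (tension)
  F[2-4] = +1424.9202 N (tension)
  F[3-4] = -1344.3481 N (compression)
  F[3-5] = -817.6738 N (compression)
  F[4-5] = +1269.1277 N (tension)
  F[4-6] = +375.4891 N (tension)
  F[5-6] = -1123.8014 N (compression)
  Rx@0 = -942.8300 N
  Ry@0 = +2010.9745 N
  Ry@6 = +1059.2155 N

1269.128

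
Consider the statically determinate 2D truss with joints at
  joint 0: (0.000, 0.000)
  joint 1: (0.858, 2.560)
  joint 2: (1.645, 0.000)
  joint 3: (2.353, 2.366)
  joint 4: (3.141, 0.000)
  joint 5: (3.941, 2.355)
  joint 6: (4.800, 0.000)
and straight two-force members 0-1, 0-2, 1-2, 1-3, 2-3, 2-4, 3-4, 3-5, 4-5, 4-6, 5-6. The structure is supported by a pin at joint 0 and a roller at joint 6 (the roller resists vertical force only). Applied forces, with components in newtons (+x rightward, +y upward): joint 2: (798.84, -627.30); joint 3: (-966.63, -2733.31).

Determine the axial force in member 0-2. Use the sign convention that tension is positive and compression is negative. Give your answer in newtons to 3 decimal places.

N=7 nodes, M=11 members, R=3 reactions → 2N=14, M+R=14
member 0 (0-1): L=2.7000, (cx,cy)=(0.3178,0.9482)
member 1 (0-2): L=1.6450, (cx,cy)=(1.0000,0.0000)
member 2 (1-2): L=2.6782, (cx,cy)=(0.2938,-0.9559)
member 3 (1-3): L=1.5075, (cx,cy)=(0.9917,-0.1287)
member 4 (2-3): L=2.4697, (cx,cy)=(0.2867,0.9580)
member 5 (2-4): L=1.4960, (cx,cy)=(1.0000,0.0000)
member 6 (3-4): L=2.4938, (cx,cy)=(0.3160,-0.9488)
member 7 (3-5): L=1.5880, (cx,cy)=(1.0000,-0.0069)
member 8 (4-5): L=2.4872, (cx,cy)=(0.3217,0.9469)
member 9 (4-6): L=1.6590, (cx,cy)=(1.0000,0.0000)
member 10 (5-6): L=2.5068, (cx,cy)=(0.3427,-0.9395)
solve A·x = −loads:
  F[0-1] = -2406.9749 N (compression)
  F[0-2] = +597.1055 N (tension)
  F[1-2] = +2594.9780 N (tension)
  F[1-3] = -1540.2357 N (compression)
  F[2-3] = -1934.3031 N (compression)
  F[2-4] = +1115.3234 N (tension)
  F[3-4] = -1131.1083 N (compression)
  F[3-5] = -757.9259 N (compression)
  F[4-5] = +1133.3840 N (tension)
  F[4-6] = +393.3542 N (tension)
  F[5-6] = -1147.9039 N (compression)
  Rx@0 = +167.7900 N
  Ry@0 = +2282.2058 N
  Ry@6 = +1078.4042 N

597.106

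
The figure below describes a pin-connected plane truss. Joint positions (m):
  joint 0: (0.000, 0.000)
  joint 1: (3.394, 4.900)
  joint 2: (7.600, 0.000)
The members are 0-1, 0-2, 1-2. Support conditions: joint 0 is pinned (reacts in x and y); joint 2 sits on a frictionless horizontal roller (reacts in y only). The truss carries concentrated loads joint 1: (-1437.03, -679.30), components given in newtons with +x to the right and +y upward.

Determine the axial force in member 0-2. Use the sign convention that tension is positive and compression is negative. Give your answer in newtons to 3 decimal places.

N=3 nodes, M=3 members, R=3 reactions → 2N=6, M+R=6
member 0 (0-1): L=5.9606, (cx,cy)=(0.5694,0.8221)
member 1 (0-2): L=7.6000, (cx,cy)=(1.0000,0.0000)
member 2 (1-2): L=6.4576, (cx,cy)=(0.6513,-0.7588)
solve A·x = −loads:
  F[0-1] = -1584.3688 N (compression)
  F[0-2] = -534.8874 N (compression)
  F[1-2] = +821.2274 N (tension)
  Rx@0 = +1437.0300 N
  Ry@0 = +1302.4451 N
  Ry@2 = -623.1451 N

-534.887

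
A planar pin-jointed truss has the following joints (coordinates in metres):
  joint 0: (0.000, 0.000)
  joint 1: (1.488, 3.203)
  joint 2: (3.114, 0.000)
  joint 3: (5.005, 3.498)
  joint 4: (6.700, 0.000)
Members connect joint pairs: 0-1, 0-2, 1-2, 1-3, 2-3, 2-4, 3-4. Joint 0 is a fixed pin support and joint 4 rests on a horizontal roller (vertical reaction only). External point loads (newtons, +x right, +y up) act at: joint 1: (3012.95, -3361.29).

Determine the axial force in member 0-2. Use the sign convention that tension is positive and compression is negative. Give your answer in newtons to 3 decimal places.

3558.540

N=5 nodes, M=7 members, R=3 reactions → 2N=10, M+R=10
member 0 (0-1): L=3.5318, (cx,cy)=(0.4213,0.9069)
member 1 (0-2): L=3.1140, (cx,cy)=(1.0000,0.0000)
member 2 (1-2): L=3.5921, (cx,cy)=(0.4527,-0.8917)
member 3 (1-3): L=3.5294, (cx,cy)=(0.9965,0.0836)
member 4 (2-3): L=3.9764, (cx,cy)=(0.4756,0.8797)
member 5 (2-4): L=3.5860, (cx,cy)=(1.0000,0.0000)
member 6 (3-4): L=3.8870, (cx,cy)=(0.4361,-0.8999)
solve A·x = −loads:
  F[0-1] = -1294.9571 N (compression)
  F[0-2] = +3558.5404 N (tension)
  F[1-2] = -2673.4357 N (compression)
  F[1-3] = -2356.6250 N (compression)
  F[2-3] = +2709.8916 N (tension)
  F[2-4] = +1059.6790 N (tension)
  F[3-4] = -2430.0930 N (compression)
  Rx@0 = -3012.9500 N
  Ry@0 = +1174.4126 N
  Ry@4 = +2186.8774 N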